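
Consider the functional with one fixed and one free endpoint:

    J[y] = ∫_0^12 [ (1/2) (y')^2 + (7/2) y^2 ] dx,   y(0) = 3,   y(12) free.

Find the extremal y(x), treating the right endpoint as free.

The Lagrangian L = (1/2) (y')^2 + (7/2) y^2 gives
    ∂L/∂y = 7 y,   ∂L/∂y' = y'.
Euler-Lagrange: y'' − 7 y = 0.
With k = sqrt(7), the general solution is
    y(x) = A cosh(sqrt(7) x) + B sinh(sqrt(7) x).
Fixed left endpoint y(0) = 3 ⇒ A = 3.
The right endpoint x = 12 is free, so the natural (transversality) condition is ∂L/∂y' |_{x=12} = 0, i.e. y'(12) = 0.
Compute y'(x) = A k sinh(k x) + B k cosh(k x), so
    y'(12) = A k sinh(k·12) + B k cosh(k·12) = 0
    ⇒ B = −A tanh(k·12) = − 3 tanh(sqrt(7)·12).
Therefore the extremal is
    y(x) = 3 cosh(sqrt(7) x) − 3 tanh(sqrt(7)·12) sinh(sqrt(7) x).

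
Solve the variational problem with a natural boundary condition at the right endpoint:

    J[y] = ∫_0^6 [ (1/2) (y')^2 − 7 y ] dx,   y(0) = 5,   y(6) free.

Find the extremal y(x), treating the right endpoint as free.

The Lagrangian L = (1/2) (y')^2 − 7 y gives
    ∂L/∂y = −7,   ∂L/∂y' = y'.
Euler-Lagrange: d/dx(y') − (−7) = 0, i.e. y'' + 7 = 0, so
    y(x) = −(7/2) x^2 + C1 x + C2.
Fixed left endpoint y(0) = 5 ⇒ C2 = 5.
The right endpoint x = 6 is free, so the natural (transversality) condition is ∂L/∂y' |_{x=6} = 0, i.e. y'(6) = 0.
Compute y'(x) = −7 x + C1, so y'(6) = −42 + C1 = 0 ⇒ C1 = 42.
Therefore the extremal is
    y(x) = −(7/2) x^2 + 42 x + 5.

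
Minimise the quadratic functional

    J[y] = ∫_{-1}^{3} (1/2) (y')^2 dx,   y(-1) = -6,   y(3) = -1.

The Lagrangian is L = (1/2) (y')^2.
Compute ∂L/∂y = 0, ∂L/∂y' = y'.
The Euler-Lagrange equation d/dx(∂L/∂y') − ∂L/∂y = 0 reduces to
    y'' = 0.
Its general solution is
    y(x) = A x + B,
with A, B fixed by the endpoint conditions.
Applying the endpoint conditions y(-1) = -6 and y(3) = -1: solve A·-1 + B = -6 and A·3 + B = -1. Subtracting gives A(3 − -1) = -1 − -6, so A = 5/4, and B = -6 − A·-1 = -19/4. Therefore
    y(x) = (5/4) x - 19/4.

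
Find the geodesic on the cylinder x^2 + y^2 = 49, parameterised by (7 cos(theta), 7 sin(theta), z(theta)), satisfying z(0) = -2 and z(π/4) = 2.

Parameterise the cylinder of radius R = 7 as
    r(θ) = (7 cos θ, 7 sin θ, z(θ)).
The arc-length element is
    ds = sqrt(49 + (dz/dθ)^2) dθ,
so the Lagrangian is L = sqrt(49 + z'^2).
L depends on z' only, not on z or θ, so ∂L/∂z = 0 and
    ∂L/∂z' = z' / sqrt(49 + z'^2).
The Euler-Lagrange equation gives
    d/dθ( z' / sqrt(49 + z'^2) ) = 0,
so z' is constant. Integrating once:
    z(θ) = a θ + b,
a helix on the cylinder (a straight line when the cylinder is unrolled). The constants a, b are determined by the endpoint conditions.
With endpoint conditions z(0) = -2 and z(π/4) = 2: from z(0) = b we get b = -2, and a·π/4 + -2 = 2 gives a = 16/π, so
    z(θ) = (16/π) θ − 2.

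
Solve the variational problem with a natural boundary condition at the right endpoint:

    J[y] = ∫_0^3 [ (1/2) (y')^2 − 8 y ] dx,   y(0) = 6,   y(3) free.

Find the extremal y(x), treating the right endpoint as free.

The Lagrangian L = (1/2) (y')^2 − 8 y gives
    ∂L/∂y = −8,   ∂L/∂y' = y'.
Euler-Lagrange: d/dx(y') − (−8) = 0, i.e. y'' + 8 = 0, so
    y(x) = −(8/2) x^2 + C1 x + C2.
Fixed left endpoint y(0) = 6 ⇒ C2 = 6.
The right endpoint x = 3 is free, so the natural (transversality) condition is ∂L/∂y' |_{x=3} = 0, i.e. y'(3) = 0.
Compute y'(x) = −8 x + C1, so y'(3) = −24 + C1 = 0 ⇒ C1 = 24.
Therefore the extremal is
    y(x) = −4 x^2 + 24 x + 6.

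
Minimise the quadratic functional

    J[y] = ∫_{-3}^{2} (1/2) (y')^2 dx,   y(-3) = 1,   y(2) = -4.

The Lagrangian is L = (1/2) (y')^2.
Compute ∂L/∂y = 0, ∂L/∂y' = y'.
The Euler-Lagrange equation d/dx(∂L/∂y') − ∂L/∂y = 0 reduces to
    y'' = 0.
Its general solution is
    y(x) = A x + B,
with A, B fixed by the endpoint conditions.
Applying the endpoint conditions y(-3) = 1 and y(2) = -4: solve A·-3 + B = 1 and A·2 + B = -4. Subtracting gives A(2 − -3) = -4 − 1, so A = -1, and B = 1 − A·-3 = -2. Therefore
    y(x) = -x - 2.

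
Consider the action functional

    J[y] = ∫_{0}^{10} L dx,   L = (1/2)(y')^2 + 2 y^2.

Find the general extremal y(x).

The Lagrangian is L = (1/2)(y')^2 + 2 y^2.
∂L/∂y = 4y.
∂L/∂y' = y'.
The Euler-Lagrange equation d/dx(∂L/∂y') − ∂L/∂y = 0 becomes:
    y'' - 4 y = 0
General solution: y(x) = A e^(2x) + B e^(-2x), where A and B are arbitrary constants fixed by the endpoint conditions.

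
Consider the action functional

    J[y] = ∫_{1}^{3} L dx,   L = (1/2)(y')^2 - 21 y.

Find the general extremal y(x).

The Lagrangian is L = (1/2)(y')^2 - 21 y.
∂L/∂y = -21.
∂L/∂y' = y'.
The Euler-Lagrange equation d/dx(∂L/∂y') − ∂L/∂y = 0 becomes:
    y'' + 21 = 0
General solution: y(x) = -(21/2) x^2 + A x + B, where A and B are arbitrary constants fixed by the endpoint conditions.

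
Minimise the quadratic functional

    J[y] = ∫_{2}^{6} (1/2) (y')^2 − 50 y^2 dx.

The Lagrangian is L = (1/2) (y')^2 − 50 y^2.
Compute ∂L/∂y = -100y, ∂L/∂y' = y'.
The Euler-Lagrange equation d/dx(∂L/∂y') − ∂L/∂y = 0 reduces to
    y'' + 100 y = 0.
Its general solution is
    y(x) = A sin(10x) + B cos(10x),
with A, B fixed by the endpoint conditions.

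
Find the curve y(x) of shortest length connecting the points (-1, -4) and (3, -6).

Arc-length functional: J[y] = ∫ sqrt(1 + (y')^2) dx.
Lagrangian L = sqrt(1 + (y')^2) has no explicit y dependence, so ∂L/∂y = 0 and the Euler-Lagrange equation gives
    d/dx( y' / sqrt(1 + (y')^2) ) = 0  ⇒  y' / sqrt(1 + (y')^2) = const.
Hence y' is constant, so y(x) is affine.
Fitting the endpoints (-1, -4) and (3, -6):
    slope m = ((-6) − (-4)) / (3 − (-1)) = -1/2,
    intercept c = (-4) − m·(-1) = -9/2.
Extremal: y(x) = (-1/2) x - 9/2.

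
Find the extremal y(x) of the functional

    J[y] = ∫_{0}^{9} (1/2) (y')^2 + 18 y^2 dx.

The Lagrangian is L = (1/2) (y')^2 + 18 y^2.
Compute ∂L/∂y = 36y, ∂L/∂y' = y'.
The Euler-Lagrange equation d/dx(∂L/∂y') − ∂L/∂y = 0 reduces to
    y'' − 36 y = 0.
Its general solution is
    y(x) = A e^(6x) + B e^(−6x),
with A, B fixed by the endpoint conditions.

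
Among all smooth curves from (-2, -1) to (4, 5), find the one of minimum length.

Arc-length functional: J[y] = ∫ sqrt(1 + (y')^2) dx.
Lagrangian L = sqrt(1 + (y')^2) has no explicit y dependence, so ∂L/∂y = 0 and the Euler-Lagrange equation gives
    d/dx( y' / sqrt(1 + (y')^2) ) = 0  ⇒  y' / sqrt(1 + (y')^2) = const.
Hence y' is constant, so y(x) is affine.
Fitting the endpoints (-2, -1) and (4, 5):
    slope m = (5 − (-1)) / (4 − (-2)) = 1,
    intercept c = (-1) − m·(-2) = 1.
Extremal: y(x) = x + 1.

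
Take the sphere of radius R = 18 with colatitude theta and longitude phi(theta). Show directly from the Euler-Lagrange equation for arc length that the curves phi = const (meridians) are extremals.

On the sphere of radius R = 18 with spherical coordinates (θ, φ), the induced metric is
    ds^2 = 324(dθ^2 + sin^2(θ) dφ^2).
Using θ as the parameter, the arc-length functional becomes
    J[φ] = ∫ 18 sqrt(1 + sin^2(θ) (dφ/dθ)^2) dθ.
So L = 18 sqrt(1 + sin^2(θ) φ'^2). Compute
    ∂L/∂φ = 0  (L has no explicit φ dependence),
    ∂L/∂φ' = 18 sin^2(θ) φ' / sqrt(1 + sin^2(θ) φ'^2).
For the candidate φ(θ) = c (constant), φ' = 0, so ∂L/∂φ' evaluated along the candidate vanishes, and ∂L/∂φ is identically zero. Hence
    d/dθ(∂L/∂φ') − ∂L/∂φ = 0
is satisfied. Therefore meridians φ = const are extremals of arc length — they are geodesics on the sphere.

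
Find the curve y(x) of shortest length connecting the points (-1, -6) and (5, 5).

Arc-length functional: J[y] = ∫ sqrt(1 + (y')^2) dx.
Lagrangian L = sqrt(1 + (y')^2) has no explicit y dependence, so ∂L/∂y = 0 and the Euler-Lagrange equation gives
    d/dx( y' / sqrt(1 + (y')^2) ) = 0  ⇒  y' / sqrt(1 + (y')^2) = const.
Hence y' is constant, so y(x) is affine.
Fitting the endpoints (-1, -6) and (5, 5):
    slope m = (5 − (-6)) / (5 − (-1)) = 11/6,
    intercept c = (-6) − m·(-1) = -25/6.
Extremal: y(x) = (11/6) x - 25/6.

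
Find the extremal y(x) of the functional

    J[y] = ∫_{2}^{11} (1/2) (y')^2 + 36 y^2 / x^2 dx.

The Lagrangian is L = (1/2) (y')^2 + 36 y^2 / x^2.
Compute ∂L/∂y = 72y/x^2, ∂L/∂y' = y'.
The Euler-Lagrange equation d/dx(∂L/∂y') − ∂L/∂y = 0 reduces to
    y'' − 72/x^2 · y = 0  (x > 0).
Its general solution is
    y(x) = A x^9 + B x^(-8),
with A, B fixed by the endpoint conditions.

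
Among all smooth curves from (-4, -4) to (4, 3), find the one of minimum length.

Arc-length functional: J[y] = ∫ sqrt(1 + (y')^2) dx.
Lagrangian L = sqrt(1 + (y')^2) has no explicit y dependence, so ∂L/∂y = 0 and the Euler-Lagrange equation gives
    d/dx( y' / sqrt(1 + (y')^2) ) = 0  ⇒  y' / sqrt(1 + (y')^2) = const.
Hence y' is constant, so y(x) is affine.
Fitting the endpoints (-4, -4) and (4, 3):
    slope m = (3 − (-4)) / (4 − (-4)) = 7/8,
    intercept c = (-4) − m·(-4) = -1/2.
Extremal: y(x) = (7/8) x - 1/2.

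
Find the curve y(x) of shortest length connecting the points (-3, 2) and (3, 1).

Arc-length functional: J[y] = ∫ sqrt(1 + (y')^2) dx.
Lagrangian L = sqrt(1 + (y')^2) has no explicit y dependence, so ∂L/∂y = 0 and the Euler-Lagrange equation gives
    d/dx( y' / sqrt(1 + (y')^2) ) = 0  ⇒  y' / sqrt(1 + (y')^2) = const.
Hence y' is constant, so y(x) is affine.
Fitting the endpoints (-3, 2) and (3, 1):
    slope m = (1 − 2) / (3 − (-3)) = -1/6,
    intercept c = 2 − m·(-3) = 3/2.
Extremal: y(x) = (-1/6) x + 3/2.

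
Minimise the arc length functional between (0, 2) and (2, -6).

Arc-length functional: J[y] = ∫ sqrt(1 + (y')^2) dx.
Lagrangian L = sqrt(1 + (y')^2) has no explicit y dependence, so ∂L/∂y = 0 and the Euler-Lagrange equation gives
    d/dx( y' / sqrt(1 + (y')^2) ) = 0  ⇒  y' / sqrt(1 + (y')^2) = const.
Hence y' is constant, so y(x) is affine.
Fitting the endpoints (0, 2) and (2, -6):
    slope m = ((-6) − 2) / (2 − 0) = -4,
    intercept c = 2 − m·0 = 2.
Extremal: y(x) = -4 x + 2.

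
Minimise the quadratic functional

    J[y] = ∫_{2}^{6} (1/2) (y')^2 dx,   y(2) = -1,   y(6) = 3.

The Lagrangian is L = (1/2) (y')^2.
Compute ∂L/∂y = 0, ∂L/∂y' = y'.
The Euler-Lagrange equation d/dx(∂L/∂y') − ∂L/∂y = 0 reduces to
    y'' = 0.
Its general solution is
    y(x) = A x + B,
with A, B fixed by the endpoint conditions.
Applying the endpoint conditions y(2) = -1 and y(6) = 3: solve A·2 + B = -1 and A·6 + B = 3. Subtracting gives A(6 − 2) = 3 − -1, so A = 1, and B = -1 − A·2 = -3. Therefore
    y(x) = x - 3.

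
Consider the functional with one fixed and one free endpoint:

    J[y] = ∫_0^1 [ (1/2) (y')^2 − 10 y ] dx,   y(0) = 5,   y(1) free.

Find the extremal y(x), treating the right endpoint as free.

The Lagrangian L = (1/2) (y')^2 − 10 y gives
    ∂L/∂y = −10,   ∂L/∂y' = y'.
Euler-Lagrange: d/dx(y') − (−10) = 0, i.e. y'' + 10 = 0, so
    y(x) = −(10/2) x^2 + C1 x + C2.
Fixed left endpoint y(0) = 5 ⇒ C2 = 5.
The right endpoint x = 1 is free, so the natural (transversality) condition is ∂L/∂y' |_{x=1} = 0, i.e. y'(1) = 0.
Compute y'(x) = −10 x + C1, so y'(1) = −10 + C1 = 0 ⇒ C1 = 10.
Therefore the extremal is
    y(x) = −5 x^2 + 10 x + 5.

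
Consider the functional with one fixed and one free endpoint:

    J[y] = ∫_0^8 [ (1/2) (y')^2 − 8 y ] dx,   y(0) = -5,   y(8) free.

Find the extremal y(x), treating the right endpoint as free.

The Lagrangian L = (1/2) (y')^2 − 8 y gives
    ∂L/∂y = −8,   ∂L/∂y' = y'.
Euler-Lagrange: d/dx(y') − (−8) = 0, i.e. y'' + 8 = 0, so
    y(x) = −(8/2) x^2 + C1 x + C2.
Fixed left endpoint y(0) = -5 ⇒ C2 = -5.
The right endpoint x = 8 is free, so the natural (transversality) condition is ∂L/∂y' |_{x=8} = 0, i.e. y'(8) = 0.
Compute y'(x) = −8 x + C1, so y'(8) = −64 + C1 = 0 ⇒ C1 = 64.
Therefore the extremal is
    y(x) = −4 x^2 + 64 x − 5.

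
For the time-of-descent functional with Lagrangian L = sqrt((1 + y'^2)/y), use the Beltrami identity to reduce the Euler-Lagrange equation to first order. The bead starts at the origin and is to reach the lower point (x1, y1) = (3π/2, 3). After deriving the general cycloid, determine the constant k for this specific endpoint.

The Lagrangian L = sqrt((1 + y'^2) / y) has no explicit x dependence, so the Beltrami identity applies:
    L − y' ∂L/∂y' = C.
Compute ∂L/∂y' = y' / sqrt(y (1 + y'^2)).
Substitute:
    sqrt((1 + y'^2)/y) − y'·y' / sqrt(y (1 + y'^2))
    = (1 + y'^2) / sqrt(y (1 + y'^2)) − y'^2 / sqrt(y (1 + y'^2))
    = 1 / sqrt(y (1 + y'^2)) = C.
Squaring and rearranging gives the first integral
    y (1 + y'^2) = 1/C^2 =: k   (constant).
Solving this first-order ODE by the substitution
    y = (k/2)(1 − cos θ)
yields the cycloid parameterisation
    x(θ) = (k/2)(θ − sin θ),   y(θ) = (k/2)(1 − cos θ).
The constant k is fixed by the endpoint condition.
Now fit the given lower endpoint (x1, y1) = (3π/2, 3). At the bottom of the first arch (θ = π), the parametric equations give
    y(π) = (k/2)(1 − cos π) = k,
    x(π) = (k/2)(π − sin π) = kπ/2.
Matching y(π) = 3 gives k = 3, consistent with x(π) = 3π/2. Therefore the specific cycloid is
    x(θ) = (3/2)(θ − sin θ),   y(θ) = (3/2)(1 − cos θ).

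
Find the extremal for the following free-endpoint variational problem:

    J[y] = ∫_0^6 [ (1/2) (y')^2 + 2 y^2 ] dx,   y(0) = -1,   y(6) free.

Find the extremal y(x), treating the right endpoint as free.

The Lagrangian L = (1/2) (y')^2 + 2 y^2 gives
    ∂L/∂y = 4 y,   ∂L/∂y' = y'.
Euler-Lagrange: y'' − 4 y = 0.
With k = 2, the general solution is
    y(x) = A cosh(2 x) + B sinh(2 x).
Fixed left endpoint y(0) = -1 ⇒ A = -1.
The right endpoint x = 6 is free, so the natural (transversality) condition is ∂L/∂y' |_{x=6} = 0, i.e. y'(6) = 0.
Compute y'(x) = A k sinh(k x) + B k cosh(k x), so
    y'(6) = A k sinh(k·6) + B k cosh(k·6) = 0
    ⇒ B = −A tanh(k·6) = tanh(2·6).
Therefore the extremal is
    y(x) = −cosh(2 x) + tanh(2·6) sinh(2 x).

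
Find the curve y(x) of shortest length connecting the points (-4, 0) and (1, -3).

Arc-length functional: J[y] = ∫ sqrt(1 + (y')^2) dx.
Lagrangian L = sqrt(1 + (y')^2) has no explicit y dependence, so ∂L/∂y = 0 and the Euler-Lagrange equation gives
    d/dx( y' / sqrt(1 + (y')^2) ) = 0  ⇒  y' / sqrt(1 + (y')^2) = const.
Hence y' is constant, so y(x) is affine.
Fitting the endpoints (-4, 0) and (1, -3):
    slope m = ((-3) − 0) / (1 − (-4)) = -3/5,
    intercept c = 0 − m·(-4) = -12/5.
Extremal: y(x) = (-3/5) x - 12/5.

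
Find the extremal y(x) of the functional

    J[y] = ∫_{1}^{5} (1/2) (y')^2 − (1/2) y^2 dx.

The Lagrangian is L = (1/2) (y')^2 − (1/2) y^2.
Compute ∂L/∂y = -y, ∂L/∂y' = y'.
The Euler-Lagrange equation d/dx(∂L/∂y') − ∂L/∂y = 0 reduces to
    y'' + y = 0.
Its general solution is
    y(x) = A sin(x) + B cos(x),
with A, B fixed by the endpoint conditions.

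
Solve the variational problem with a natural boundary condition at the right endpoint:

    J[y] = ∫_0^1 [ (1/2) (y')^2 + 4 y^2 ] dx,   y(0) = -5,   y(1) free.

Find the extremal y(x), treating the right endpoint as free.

The Lagrangian L = (1/2) (y')^2 + 4 y^2 gives
    ∂L/∂y = 8 y,   ∂L/∂y' = y'.
Euler-Lagrange: y'' − 8 y = 0.
With k = sqrt(8), the general solution is
    y(x) = A cosh(sqrt(8) x) + B sinh(sqrt(8) x).
Fixed left endpoint y(0) = -5 ⇒ A = -5.
The right endpoint x = 1 is free, so the natural (transversality) condition is ∂L/∂y' |_{x=1} = 0, i.e. y'(1) = 0.
Compute y'(x) = A k sinh(k x) + B k cosh(k x), so
    y'(1) = A k sinh(k·1) + B k cosh(k·1) = 0
    ⇒ B = −A tanh(k·1) = 5 tanh(sqrt(8)·1).
Therefore the extremal is
    y(x) = −5 cosh(sqrt(8) x) + 5 tanh(sqrt(8)·1) sinh(sqrt(8) x).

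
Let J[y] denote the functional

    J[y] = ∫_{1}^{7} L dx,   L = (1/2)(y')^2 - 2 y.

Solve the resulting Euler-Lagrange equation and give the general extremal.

The Lagrangian is L = (1/2)(y')^2 - 2 y.
∂L/∂y = -2.
∂L/∂y' = y'.
The Euler-Lagrange equation d/dx(∂L/∂y') − ∂L/∂y = 0 becomes:
    y'' + 2 = 0
General solution: y(x) = -x^2 + A x + B, where A and B are arbitrary constants fixed by the endpoint conditions.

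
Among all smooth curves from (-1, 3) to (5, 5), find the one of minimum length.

Arc-length functional: J[y] = ∫ sqrt(1 + (y')^2) dx.
Lagrangian L = sqrt(1 + (y')^2) has no explicit y dependence, so ∂L/∂y = 0 and the Euler-Lagrange equation gives
    d/dx( y' / sqrt(1 + (y')^2) ) = 0  ⇒  y' / sqrt(1 + (y')^2) = const.
Hence y' is constant, so y(x) is affine.
Fitting the endpoints (-1, 3) and (5, 5):
    slope m = (5 − 3) / (5 − (-1)) = 1/3,
    intercept c = 3 − m·(-1) = 10/3.
Extremal: y(x) = (1/3) x + 10/3.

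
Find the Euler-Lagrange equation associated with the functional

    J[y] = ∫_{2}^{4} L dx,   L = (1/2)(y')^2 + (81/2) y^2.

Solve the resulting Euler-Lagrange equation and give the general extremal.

The Lagrangian is L = (1/2)(y')^2 + (81/2) y^2.
∂L/∂y = 81y.
∂L/∂y' = y'.
The Euler-Lagrange equation d/dx(∂L/∂y') − ∂L/∂y = 0 becomes:
    y'' - 81 y = 0
General solution: y(x) = A e^(9x) + B e^(-9x), where A and B are arbitrary constants fixed by the endpoint conditions.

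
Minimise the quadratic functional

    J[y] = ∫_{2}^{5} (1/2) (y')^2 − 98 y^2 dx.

The Lagrangian is L = (1/2) (y')^2 − 98 y^2.
Compute ∂L/∂y = -196y, ∂L/∂y' = y'.
The Euler-Lagrange equation d/dx(∂L/∂y') − ∂L/∂y = 0 reduces to
    y'' + 196 y = 0.
Its general solution is
    y(x) = A sin(14x) + B cos(14x),
with A, B fixed by the endpoint conditions.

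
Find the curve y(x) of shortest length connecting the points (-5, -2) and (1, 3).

Arc-length functional: J[y] = ∫ sqrt(1 + (y')^2) dx.
Lagrangian L = sqrt(1 + (y')^2) has no explicit y dependence, so ∂L/∂y = 0 and the Euler-Lagrange equation gives
    d/dx( y' / sqrt(1 + (y')^2) ) = 0  ⇒  y' / sqrt(1 + (y')^2) = const.
Hence y' is constant, so y(x) is affine.
Fitting the endpoints (-5, -2) and (1, 3):
    slope m = (3 − (-2)) / (1 − (-5)) = 5/6,
    intercept c = (-2) − m·(-5) = 13/6.
Extremal: y(x) = (5/6) x + 13/6.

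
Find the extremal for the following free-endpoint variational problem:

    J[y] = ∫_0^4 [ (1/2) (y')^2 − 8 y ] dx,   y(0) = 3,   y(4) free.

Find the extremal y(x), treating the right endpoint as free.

The Lagrangian L = (1/2) (y')^2 − 8 y gives
    ∂L/∂y = −8,   ∂L/∂y' = y'.
Euler-Lagrange: d/dx(y') − (−8) = 0, i.e. y'' + 8 = 0, so
    y(x) = −(8/2) x^2 + C1 x + C2.
Fixed left endpoint y(0) = 3 ⇒ C2 = 3.
The right endpoint x = 4 is free, so the natural (transversality) condition is ∂L/∂y' |_{x=4} = 0, i.e. y'(4) = 0.
Compute y'(x) = −8 x + C1, so y'(4) = −32 + C1 = 0 ⇒ C1 = 32.
Therefore the extremal is
    y(x) = −4 x^2 + 32 x + 3.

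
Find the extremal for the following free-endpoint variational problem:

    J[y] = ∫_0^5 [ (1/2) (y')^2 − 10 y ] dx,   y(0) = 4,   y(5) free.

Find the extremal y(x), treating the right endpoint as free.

The Lagrangian L = (1/2) (y')^2 − 10 y gives
    ∂L/∂y = −10,   ∂L/∂y' = y'.
Euler-Lagrange: d/dx(y') − (−10) = 0, i.e. y'' + 10 = 0, so
    y(x) = −(10/2) x^2 + C1 x + C2.
Fixed left endpoint y(0) = 4 ⇒ C2 = 4.
The right endpoint x = 5 is free, so the natural (transversality) condition is ∂L/∂y' |_{x=5} = 0, i.e. y'(5) = 0.
Compute y'(x) = −10 x + C1, so y'(5) = −50 + C1 = 0 ⇒ C1 = 50.
Therefore the extremal is
    y(x) = −5 x^2 + 50 x + 4.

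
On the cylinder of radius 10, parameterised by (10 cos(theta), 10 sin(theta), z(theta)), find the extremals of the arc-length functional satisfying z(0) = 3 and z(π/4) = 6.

Parameterise the cylinder of radius R = 10 as
    r(θ) = (10 cos θ, 10 sin θ, z(θ)).
The arc-length element is
    ds = sqrt(100 + (dz/dθ)^2) dθ,
so the Lagrangian is L = sqrt(100 + z'^2).
L depends on z' only, not on z or θ, so ∂L/∂z = 0 and
    ∂L/∂z' = z' / sqrt(100 + z'^2).
The Euler-Lagrange equation gives
    d/dθ( z' / sqrt(100 + z'^2) ) = 0,
so z' is constant. Integrating once:
    z(θ) = a θ + b,
a helix on the cylinder (a straight line when the cylinder is unrolled). The constants a, b are determined by the endpoint conditions.
With endpoint conditions z(0) = 3 and z(π/4) = 6: from z(0) = b we get b = 3, and a·π/4 + 3 = 6 gives a = 12/π, so
    z(θ) = (12/π) θ + 3.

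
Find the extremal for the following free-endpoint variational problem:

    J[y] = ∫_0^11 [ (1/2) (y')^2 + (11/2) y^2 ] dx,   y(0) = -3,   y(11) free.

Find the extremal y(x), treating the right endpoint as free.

The Lagrangian L = (1/2) (y')^2 + (11/2) y^2 gives
    ∂L/∂y = 11 y,   ∂L/∂y' = y'.
Euler-Lagrange: y'' − 11 y = 0.
With k = sqrt(11), the general solution is
    y(x) = A cosh(sqrt(11) x) + B sinh(sqrt(11) x).
Fixed left endpoint y(0) = -3 ⇒ A = -3.
The right endpoint x = 11 is free, so the natural (transversality) condition is ∂L/∂y' |_{x=11} = 0, i.e. y'(11) = 0.
Compute y'(x) = A k sinh(k x) + B k cosh(k x), so
    y'(11) = A k sinh(k·11) + B k cosh(k·11) = 0
    ⇒ B = −A tanh(k·11) = 3 tanh(sqrt(11)·11).
Therefore the extremal is
    y(x) = −3 cosh(sqrt(11) x) + 3 tanh(sqrt(11)·11) sinh(sqrt(11) x).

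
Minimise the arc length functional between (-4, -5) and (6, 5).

Arc-length functional: J[y] = ∫ sqrt(1 + (y')^2) dx.
Lagrangian L = sqrt(1 + (y')^2) has no explicit y dependence, so ∂L/∂y = 0 and the Euler-Lagrange equation gives
    d/dx( y' / sqrt(1 + (y')^2) ) = 0  ⇒  y' / sqrt(1 + (y')^2) = const.
Hence y' is constant, so y(x) is affine.
Fitting the endpoints (-4, -5) and (6, 5):
    slope m = (5 − (-5)) / (6 − (-4)) = 1,
    intercept c = (-5) − m·(-4) = -1.
Extremal: y(x) = x - 1.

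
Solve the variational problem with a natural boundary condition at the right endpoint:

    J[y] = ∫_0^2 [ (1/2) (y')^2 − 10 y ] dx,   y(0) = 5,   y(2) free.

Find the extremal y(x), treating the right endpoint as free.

The Lagrangian L = (1/2) (y')^2 − 10 y gives
    ∂L/∂y = −10,   ∂L/∂y' = y'.
Euler-Lagrange: d/dx(y') − (−10) = 0, i.e. y'' + 10 = 0, so
    y(x) = −(10/2) x^2 + C1 x + C2.
Fixed left endpoint y(0) = 5 ⇒ C2 = 5.
The right endpoint x = 2 is free, so the natural (transversality) condition is ∂L/∂y' |_{x=2} = 0, i.e. y'(2) = 0.
Compute y'(x) = −10 x + C1, so y'(2) = −20 + C1 = 0 ⇒ C1 = 20.
Therefore the extremal is
    y(x) = −5 x^2 + 20 x + 5.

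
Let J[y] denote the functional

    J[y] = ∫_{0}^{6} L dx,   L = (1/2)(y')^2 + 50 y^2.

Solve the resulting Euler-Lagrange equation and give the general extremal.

The Lagrangian is L = (1/2)(y')^2 + 50 y^2.
∂L/∂y = 100y.
∂L/∂y' = y'.
The Euler-Lagrange equation d/dx(∂L/∂y') − ∂L/∂y = 0 becomes:
    y'' - 100 y = 0
General solution: y(x) = A e^(10x) + B e^(-10x), where A and B are arbitrary constants fixed by the endpoint conditions.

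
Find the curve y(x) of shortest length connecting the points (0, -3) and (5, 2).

Arc-length functional: J[y] = ∫ sqrt(1 + (y')^2) dx.
Lagrangian L = sqrt(1 + (y')^2) has no explicit y dependence, so ∂L/∂y = 0 and the Euler-Lagrange equation gives
    d/dx( y' / sqrt(1 + (y')^2) ) = 0  ⇒  y' / sqrt(1 + (y')^2) = const.
Hence y' is constant, so y(x) is affine.
Fitting the endpoints (0, -3) and (5, 2):
    slope m = (2 − (-3)) / (5 − 0) = 1,
    intercept c = (-3) − m·0 = -3.
Extremal: y(x) = x - 3.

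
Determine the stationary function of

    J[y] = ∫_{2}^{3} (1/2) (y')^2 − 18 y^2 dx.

The Lagrangian is L = (1/2) (y')^2 − 18 y^2.
Compute ∂L/∂y = -36y, ∂L/∂y' = y'.
The Euler-Lagrange equation d/dx(∂L/∂y') − ∂L/∂y = 0 reduces to
    y'' + 36 y = 0.
Its general solution is
    y(x) = A sin(6x) + B cos(6x),
with A, B fixed by the endpoint conditions.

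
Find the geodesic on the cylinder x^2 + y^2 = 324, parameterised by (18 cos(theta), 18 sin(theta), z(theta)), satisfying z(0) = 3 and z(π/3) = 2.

Parameterise the cylinder of radius R = 18 as
    r(θ) = (18 cos θ, 18 sin θ, z(θ)).
The arc-length element is
    ds = sqrt(324 + (dz/dθ)^2) dθ,
so the Lagrangian is L = sqrt(324 + z'^2).
L depends on z' only, not on z or θ, so ∂L/∂z = 0 and
    ∂L/∂z' = z' / sqrt(324 + z'^2).
The Euler-Lagrange equation gives
    d/dθ( z' / sqrt(324 + z'^2) ) = 0,
so z' is constant. Integrating once:
    z(θ) = a θ + b,
a helix on the cylinder (a straight line when the cylinder is unrolled). The constants a, b are determined by the endpoint conditions.
With endpoint conditions z(0) = 3 and z(π/3) = 2: from z(0) = b we get b = 3, and a·π/3 + 3 = 2 gives a = -3/π, so
    z(θ) = (-3/π) θ + 3.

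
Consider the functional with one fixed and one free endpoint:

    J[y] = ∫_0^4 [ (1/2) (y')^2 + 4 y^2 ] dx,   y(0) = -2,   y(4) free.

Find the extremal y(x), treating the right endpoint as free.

The Lagrangian L = (1/2) (y')^2 + 4 y^2 gives
    ∂L/∂y = 8 y,   ∂L/∂y' = y'.
Euler-Lagrange: y'' − 8 y = 0.
With k = sqrt(8), the general solution is
    y(x) = A cosh(sqrt(8) x) + B sinh(sqrt(8) x).
Fixed left endpoint y(0) = -2 ⇒ A = -2.
The right endpoint x = 4 is free, so the natural (transversality) condition is ∂L/∂y' |_{x=4} = 0, i.e. y'(4) = 0.
Compute y'(x) = A k sinh(k x) + B k cosh(k x), so
    y'(4) = A k sinh(k·4) + B k cosh(k·4) = 0
    ⇒ B = −A tanh(k·4) = 2 tanh(sqrt(8)·4).
Therefore the extremal is
    y(x) = −2 cosh(sqrt(8) x) + 2 tanh(sqrt(8)·4) sinh(sqrt(8) x).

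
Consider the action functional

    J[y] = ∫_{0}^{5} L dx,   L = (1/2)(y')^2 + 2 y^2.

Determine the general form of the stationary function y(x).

The Lagrangian is L = (1/2)(y')^2 + 2 y^2.
∂L/∂y = 4y.
∂L/∂y' = y'.
The Euler-Lagrange equation d/dx(∂L/∂y') − ∂L/∂y = 0 becomes:
    y'' - 4 y = 0
General solution: y(x) = A e^(2x) + B e^(-2x), where A and B are arbitrary constants fixed by the endpoint conditions.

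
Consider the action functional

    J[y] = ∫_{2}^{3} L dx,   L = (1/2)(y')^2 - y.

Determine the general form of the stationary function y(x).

The Lagrangian is L = (1/2)(y')^2 - y.
∂L/∂y = -1.
∂L/∂y' = y'.
The Euler-Lagrange equation d/dx(∂L/∂y') − ∂L/∂y = 0 becomes:
    y'' + 1 = 0
General solution: y(x) = -x^2/2 + A x + B, where A and B are arbitrary constants fixed by the endpoint conditions.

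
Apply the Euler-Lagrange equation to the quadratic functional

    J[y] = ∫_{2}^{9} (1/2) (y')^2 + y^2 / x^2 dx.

The Lagrangian is L = (1/2) (y')^2 + y^2 / x^2.
Compute ∂L/∂y = 2y/x^2, ∂L/∂y' = y'.
The Euler-Lagrange equation d/dx(∂L/∂y') − ∂L/∂y = 0 reduces to
    y'' − 2/x^2 · y = 0  (x > 0).
Its general solution is
    y(x) = A x^2 + B / x,
with A, B fixed by the endpoint conditions.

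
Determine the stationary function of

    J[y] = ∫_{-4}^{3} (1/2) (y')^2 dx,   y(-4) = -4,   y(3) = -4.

The Lagrangian is L = (1/2) (y')^2.
Compute ∂L/∂y = 0, ∂L/∂y' = y'.
The Euler-Lagrange equation d/dx(∂L/∂y') − ∂L/∂y = 0 reduces to
    y'' = 0.
Its general solution is
    y(x) = A x + B,
with A, B fixed by the endpoint conditions.
Applying the endpoint conditions y(-4) = -4 and y(3) = -4: solve A·-4 + B = -4 and A·3 + B = -4. Subtracting gives A(3 − -4) = -4 − -4, so A = 0, and B = -4 − A·-4 = -4. Therefore
    y(x) = -4.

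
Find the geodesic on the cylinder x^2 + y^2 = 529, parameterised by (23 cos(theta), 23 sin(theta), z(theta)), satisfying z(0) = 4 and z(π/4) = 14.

Parameterise the cylinder of radius R = 23 as
    r(θ) = (23 cos θ, 23 sin θ, z(θ)).
The arc-length element is
    ds = sqrt(529 + (dz/dθ)^2) dθ,
so the Lagrangian is L = sqrt(529 + z'^2).
L depends on z' only, not on z or θ, so ∂L/∂z = 0 and
    ∂L/∂z' = z' / sqrt(529 + z'^2).
The Euler-Lagrange equation gives
    d/dθ( z' / sqrt(529 + z'^2) ) = 0,
so z' is constant. Integrating once:
    z(θ) = a θ + b,
a helix on the cylinder (a straight line when the cylinder is unrolled). The constants a, b are determined by the endpoint conditions.
With endpoint conditions z(0) = 4 and z(π/4) = 14: from z(0) = b we get b = 4, and a·π/4 + 4 = 14 gives a = 40/π, so
    z(θ) = (40/π) θ + 4.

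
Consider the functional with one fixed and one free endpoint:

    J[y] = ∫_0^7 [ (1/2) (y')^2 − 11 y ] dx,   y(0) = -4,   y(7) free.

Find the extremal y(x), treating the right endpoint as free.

The Lagrangian L = (1/2) (y')^2 − 11 y gives
    ∂L/∂y = −11,   ∂L/∂y' = y'.
Euler-Lagrange: d/dx(y') − (−11) = 0, i.e. y'' + 11 = 0, so
    y(x) = −(11/2) x^2 + C1 x + C2.
Fixed left endpoint y(0) = -4 ⇒ C2 = -4.
The right endpoint x = 7 is free, so the natural (transversality) condition is ∂L/∂y' |_{x=7} = 0, i.e. y'(7) = 0.
Compute y'(x) = −11 x + C1, so y'(7) = −77 + C1 = 0 ⇒ C1 = 77.
Therefore the extremal is
    y(x) = −(11/2) x^2 + 77 x − 4.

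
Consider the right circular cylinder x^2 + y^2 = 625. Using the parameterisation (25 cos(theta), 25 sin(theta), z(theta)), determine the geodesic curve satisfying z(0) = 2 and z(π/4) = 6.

Parameterise the cylinder of radius R = 25 as
    r(θ) = (25 cos θ, 25 sin θ, z(θ)).
The arc-length element is
    ds = sqrt(625 + (dz/dθ)^2) dθ,
so the Lagrangian is L = sqrt(625 + z'^2).
L depends on z' only, not on z or θ, so ∂L/∂z = 0 and
    ∂L/∂z' = z' / sqrt(625 + z'^2).
The Euler-Lagrange equation gives
    d/dθ( z' / sqrt(625 + z'^2) ) = 0,
so z' is constant. Integrating once:
    z(θ) = a θ + b,
a helix on the cylinder (a straight line when the cylinder is unrolled). The constants a, b are determined by the endpoint conditions.
With endpoint conditions z(0) = 2 and z(π/4) = 6: from z(0) = b we get b = 2, and a·π/4 + 2 = 6 gives a = 16/π, so
    z(θ) = (16/π) θ + 2.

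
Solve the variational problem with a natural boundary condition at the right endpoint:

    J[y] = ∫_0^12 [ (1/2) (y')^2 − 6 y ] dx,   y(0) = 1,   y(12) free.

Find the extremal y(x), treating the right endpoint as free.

The Lagrangian L = (1/2) (y')^2 − 6 y gives
    ∂L/∂y = −6,   ∂L/∂y' = y'.
Euler-Lagrange: d/dx(y') − (−6) = 0, i.e. y'' + 6 = 0, so
    y(x) = −(6/2) x^2 + C1 x + C2.
Fixed left endpoint y(0) = 1 ⇒ C2 = 1.
The right endpoint x = 12 is free, so the natural (transversality) condition is ∂L/∂y' |_{x=12} = 0, i.e. y'(12) = 0.
Compute y'(x) = −6 x + C1, so y'(12) = −72 + C1 = 0 ⇒ C1 = 72.
Therefore the extremal is
    y(x) = −3 x^2 + 72 x + 1.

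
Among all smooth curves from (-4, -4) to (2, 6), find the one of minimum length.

Arc-length functional: J[y] = ∫ sqrt(1 + (y')^2) dx.
Lagrangian L = sqrt(1 + (y')^2) has no explicit y dependence, so ∂L/∂y = 0 and the Euler-Lagrange equation gives
    d/dx( y' / sqrt(1 + (y')^2) ) = 0  ⇒  y' / sqrt(1 + (y')^2) = const.
Hence y' is constant, so y(x) is affine.
Fitting the endpoints (-4, -4) and (2, 6):
    slope m = (6 − (-4)) / (2 − (-4)) = 5/3,
    intercept c = (-4) − m·(-4) = 8/3.
Extremal: y(x) = (5/3) x + 8/3.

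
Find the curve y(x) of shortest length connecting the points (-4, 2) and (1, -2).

Arc-length functional: J[y] = ∫ sqrt(1 + (y')^2) dx.
Lagrangian L = sqrt(1 + (y')^2) has no explicit y dependence, so ∂L/∂y = 0 and the Euler-Lagrange equation gives
    d/dx( y' / sqrt(1 + (y')^2) ) = 0  ⇒  y' / sqrt(1 + (y')^2) = const.
Hence y' is constant, so y(x) is affine.
Fitting the endpoints (-4, 2) and (1, -2):
    slope m = ((-2) − 2) / (1 − (-4)) = -4/5,
    intercept c = 2 − m·(-4) = -6/5.
Extremal: y(x) = (-4/5) x - 6/5.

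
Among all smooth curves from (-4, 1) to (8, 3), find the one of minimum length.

Arc-length functional: J[y] = ∫ sqrt(1 + (y')^2) dx.
Lagrangian L = sqrt(1 + (y')^2) has no explicit y dependence, so ∂L/∂y = 0 and the Euler-Lagrange equation gives
    d/dx( y' / sqrt(1 + (y')^2) ) = 0  ⇒  y' / sqrt(1 + (y')^2) = const.
Hence y' is constant, so y(x) is affine.
Fitting the endpoints (-4, 1) and (8, 3):
    slope m = (3 − 1) / (8 − (-4)) = 1/6,
    intercept c = 1 − m·(-4) = 5/3.
Extremal: y(x) = (1/6) x + 5/3.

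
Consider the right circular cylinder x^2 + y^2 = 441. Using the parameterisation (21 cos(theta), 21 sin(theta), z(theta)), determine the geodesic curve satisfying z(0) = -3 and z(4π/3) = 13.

Parameterise the cylinder of radius R = 21 as
    r(θ) = (21 cos θ, 21 sin θ, z(θ)).
The arc-length element is
    ds = sqrt(441 + (dz/dθ)^2) dθ,
so the Lagrangian is L = sqrt(441 + z'^2).
L depends on z' only, not on z or θ, so ∂L/∂z = 0 and
    ∂L/∂z' = z' / sqrt(441 + z'^2).
The Euler-Lagrange equation gives
    d/dθ( z' / sqrt(441 + z'^2) ) = 0,
so z' is constant. Integrating once:
    z(θ) = a θ + b,
a helix on the cylinder (a straight line when the cylinder is unrolled). The constants a, b are determined by the endpoint conditions.
With endpoint conditions z(0) = -3 and z(4π/3) = 13: from z(0) = b we get b = -3, and a·4π/3 + -3 = 13 gives a = 12/π, so
    z(θ) = (12/π) θ − 3.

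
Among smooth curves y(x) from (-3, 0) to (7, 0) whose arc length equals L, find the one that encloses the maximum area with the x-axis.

Set up the augmented Lagrangian using a multiplier λ for the length constraint:
    F(y, y') = y − λ sqrt(1 + y'^2).
F has no explicit x dependence, so the Beltrami identity yields a first integral
    F − y' ∂F/∂y' = C.
Compute ∂F/∂y' = −λ y' / sqrt(1 + y'^2). Then
    y − λ sqrt(1 + y'^2) + λ y'^2 / sqrt(1 + y'^2) = C
    ⇒  y − λ / sqrt(1 + y'^2) = C.
Solving for y' and integrating gives
    (x − a)^2 + (y − b)^2 = λ^2,
a circular arc of radius λ. The constants a, b are determined by the endpoint conditions y(-3) = y(7) = 0, and λ is fixed implicitly by the length constraint
    ∫_{-3}^{7} sqrt(1 + y'^2) dx = L.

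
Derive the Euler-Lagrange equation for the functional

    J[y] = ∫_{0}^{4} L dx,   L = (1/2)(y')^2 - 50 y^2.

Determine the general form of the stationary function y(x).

The Lagrangian is L = (1/2)(y')^2 - 50 y^2.
∂L/∂y = -100y.
∂L/∂y' = y'.
The Euler-Lagrange equation d/dx(∂L/∂y') − ∂L/∂y = 0 becomes:
    y'' + 100 y = 0
General solution: y(x) = A sin(10x) + B cos(10x), where A and B are arbitrary constants fixed by the endpoint conditions.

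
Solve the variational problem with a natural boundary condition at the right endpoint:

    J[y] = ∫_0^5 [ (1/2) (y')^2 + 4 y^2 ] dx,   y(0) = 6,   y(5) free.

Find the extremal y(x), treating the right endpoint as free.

The Lagrangian L = (1/2) (y')^2 + 4 y^2 gives
    ∂L/∂y = 8 y,   ∂L/∂y' = y'.
Euler-Lagrange: y'' − 8 y = 0.
With k = sqrt(8), the general solution is
    y(x) = A cosh(sqrt(8) x) + B sinh(sqrt(8) x).
Fixed left endpoint y(0) = 6 ⇒ A = 6.
The right endpoint x = 5 is free, so the natural (transversality) condition is ∂L/∂y' |_{x=5} = 0, i.e. y'(5) = 0.
Compute y'(x) = A k sinh(k x) + B k cosh(k x), so
    y'(5) = A k sinh(k·5) + B k cosh(k·5) = 0
    ⇒ B = −A tanh(k·5) = − 6 tanh(sqrt(8)·5).
Therefore the extremal is
    y(x) = 6 cosh(sqrt(8) x) − 6 tanh(sqrt(8)·5) sinh(sqrt(8) x).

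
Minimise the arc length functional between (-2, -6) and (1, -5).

Arc-length functional: J[y] = ∫ sqrt(1 + (y')^2) dx.
Lagrangian L = sqrt(1 + (y')^2) has no explicit y dependence, so ∂L/∂y = 0 and the Euler-Lagrange equation gives
    d/dx( y' / sqrt(1 + (y')^2) ) = 0  ⇒  y' / sqrt(1 + (y')^2) = const.
Hence y' is constant, so y(x) is affine.
Fitting the endpoints (-2, -6) and (1, -5):
    slope m = ((-5) − (-6)) / (1 − (-2)) = 1/3,
    intercept c = (-6) − m·(-2) = -16/3.
Extremal: y(x) = (1/3) x - 16/3.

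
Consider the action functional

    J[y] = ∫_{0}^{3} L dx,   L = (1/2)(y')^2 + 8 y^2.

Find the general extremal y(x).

The Lagrangian is L = (1/2)(y')^2 + 8 y^2.
∂L/∂y = 16y.
∂L/∂y' = y'.
The Euler-Lagrange equation d/dx(∂L/∂y') − ∂L/∂y = 0 becomes:
    y'' - 16 y = 0
General solution: y(x) = A e^(4x) + B e^(-4x), where A and B are arbitrary constants fixed by the endpoint conditions.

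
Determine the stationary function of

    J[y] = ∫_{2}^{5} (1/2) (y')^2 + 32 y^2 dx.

The Lagrangian is L = (1/2) (y')^2 + 32 y^2.
Compute ∂L/∂y = 64y, ∂L/∂y' = y'.
The Euler-Lagrange equation d/dx(∂L/∂y') − ∂L/∂y = 0 reduces to
    y'' − 64 y = 0.
Its general solution is
    y(x) = A e^(8x) + B e^(−8x),
with A, B fixed by the endpoint conditions.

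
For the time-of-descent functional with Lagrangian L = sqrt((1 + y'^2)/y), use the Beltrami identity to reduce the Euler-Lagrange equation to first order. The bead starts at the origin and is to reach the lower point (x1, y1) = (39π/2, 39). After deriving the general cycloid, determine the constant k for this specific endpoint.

The Lagrangian L = sqrt((1 + y'^2) / y) has no explicit x dependence, so the Beltrami identity applies:
    L − y' ∂L/∂y' = C.
Compute ∂L/∂y' = y' / sqrt(y (1 + y'^2)).
Substitute:
    sqrt((1 + y'^2)/y) − y'·y' / sqrt(y (1 + y'^2))
    = (1 + y'^2) / sqrt(y (1 + y'^2)) − y'^2 / sqrt(y (1 + y'^2))
    = 1 / sqrt(y (1 + y'^2)) = C.
Squaring and rearranging gives the first integral
    y (1 + y'^2) = 1/C^2 =: k   (constant).
Solving this first-order ODE by the substitution
    y = (k/2)(1 − cos θ)
yields the cycloid parameterisation
    x(θ) = (k/2)(θ − sin θ),   y(θ) = (k/2)(1 − cos θ).
The constant k is fixed by the endpoint condition.
Now fit the given lower endpoint (x1, y1) = (39π/2, 39). At the bottom of the first arch (θ = π), the parametric equations give
    y(π) = (k/2)(1 − cos π) = k,
    x(π) = (k/2)(π − sin π) = kπ/2.
Matching y(π) = 39 gives k = 39, consistent with x(π) = 39π/2. Therefore the specific cycloid is
    x(θ) = (39/2)(θ − sin θ),   y(θ) = (39/2)(1 − cos θ).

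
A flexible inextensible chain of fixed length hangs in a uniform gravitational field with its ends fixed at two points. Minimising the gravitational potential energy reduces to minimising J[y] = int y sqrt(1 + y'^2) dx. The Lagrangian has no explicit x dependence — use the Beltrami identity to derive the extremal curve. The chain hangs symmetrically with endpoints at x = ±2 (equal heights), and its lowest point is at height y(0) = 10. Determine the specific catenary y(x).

The Lagrangian L(y, y') = y sqrt(1 + y'^2) has no explicit x dependence, so the Beltrami identity applies:
    L − y' ∂L/∂y' = C.
Compute ∂L/∂y' = y · y' / sqrt(1 + y'^2). Then
    L − y' ∂L/∂y'
    = y sqrt(1 + y'^2) − y · y'^2 / sqrt(1 + y'^2)
    = y (1 + y'^2 − y'^2) / sqrt(1 + y'^2)
    = y / sqrt(1 + y'^2) = C.
Squaring gives y^2 = C^2 (1 + y'^2), i.e.
    y'^2 = y^2 / C^2 − 1.
Separating variables,
    dy / sqrt(y^2 − C^2) = dx / C,
and integrating gives arccosh(y / C) = (x − a)/C, so
    y(x) = C cosh((x − a)/C),
the catenary. The constants C and a are fixed by the two endpoint conditions (and, for the hanging-chain problem, the length constraint selects C).
Now fit the given data. The endpoints x = ±2 are symmetric at equal height, so the catenary is even about its minimum: a = 0 and y(x) = C cosh(x/C). The lowest point is y(0) = C cosh(0) = C, and we are told y(0) = 10, so C = 10. Therefore
    y(x) = 10 cosh(x/10),
and at the endpoints
    y(±2) = 10 cosh(2/10).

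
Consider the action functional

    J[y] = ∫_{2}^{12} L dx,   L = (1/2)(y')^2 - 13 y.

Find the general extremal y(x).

The Lagrangian is L = (1/2)(y')^2 - 13 y.
∂L/∂y = -13.
∂L/∂y' = y'.
The Euler-Lagrange equation d/dx(∂L/∂y') − ∂L/∂y = 0 becomes:
    y'' + 13 = 0
General solution: y(x) = -(13/2) x^2 + A x + B, where A and B are arbitrary constants fixed by the endpoint conditions.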